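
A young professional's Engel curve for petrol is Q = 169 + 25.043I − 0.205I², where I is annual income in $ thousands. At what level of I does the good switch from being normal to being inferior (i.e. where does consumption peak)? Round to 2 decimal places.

dQ/dI = 25.043 − 0.41I.
The good is inferior where dQ/dI < 0. Setting dQ/dI = 0 gives I = 25.043 / 0.41 = 61.08.

61.08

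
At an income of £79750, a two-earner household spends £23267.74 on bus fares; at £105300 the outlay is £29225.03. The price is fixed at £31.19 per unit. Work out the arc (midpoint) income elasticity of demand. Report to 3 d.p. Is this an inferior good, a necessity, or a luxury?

With a constant price, Q₁ = 23267.74/31.19 = 746.000 and Q₂ = 29225.03/31.19 = 937.000 (equivalently, work directly with expenditure since P cancels).
Midpoint %ΔQ = (29225.03 − 23267.74)/26246.39 = 0.22698; midpoint %ΔI = (105300 − 79750)/92525 = 0.27614.
η = 0.22698 / 0.27614 = 0.822.
0 < η < 1 ⇒ necessity.

0.822 (necessity)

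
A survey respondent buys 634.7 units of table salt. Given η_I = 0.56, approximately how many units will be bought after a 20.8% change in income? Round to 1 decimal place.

%ΔQ ≈ η × %ΔI = 0.56 × 20.8% = 11.648%.
New Q ≈ 634.7 × (1 + 0.11648) = 708.6.

708.6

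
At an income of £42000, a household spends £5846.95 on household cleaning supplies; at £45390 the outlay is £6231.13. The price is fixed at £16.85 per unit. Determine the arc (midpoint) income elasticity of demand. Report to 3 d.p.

With a constant price, Q₁ = 5846.95/16.85 = 347.000 and Q₂ = 6231.13/16.85 = 369.800 (equivalently, work directly with expenditure since P cancels).
Midpoint %ΔQ = (6231.13 − 5846.95)/6039.04 = 0.06362; midpoint %ΔI = (45390 − 42000)/43695 = 0.07758.
η = 0.06362 / 0.07758 = 0.820.

0.820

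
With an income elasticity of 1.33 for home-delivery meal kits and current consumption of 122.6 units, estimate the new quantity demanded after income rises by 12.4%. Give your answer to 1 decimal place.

142.8

%ΔQ ≈ η × %ΔI = 1.33 × 12.4% = 16.492%.
New Q ≈ 122.6 × (1 + 0.16492) = 142.8.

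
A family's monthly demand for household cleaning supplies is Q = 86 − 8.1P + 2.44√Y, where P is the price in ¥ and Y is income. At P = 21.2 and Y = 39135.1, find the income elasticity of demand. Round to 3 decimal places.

0.608

At P = 21.2, Y = 39135.1: Q = 396.975.
Holding P constant, ∂Q/∂Y = 2.44/(2√Y) = 0.00616704.
η_Y = (∂Q/∂Y)·(Y/Q) = 0.00616704 × (39135.1/396.975) = 0.608.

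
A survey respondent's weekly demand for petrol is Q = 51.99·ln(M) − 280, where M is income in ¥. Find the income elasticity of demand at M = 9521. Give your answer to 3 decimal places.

At M = 9521: Q = 196.294.
dQ/dM = 51.99/M = 0.00546056 at this income.
η = (dQ/dM)·(M/Q) = 0.00546056 × (9521/196.294) = 0.265.

0.265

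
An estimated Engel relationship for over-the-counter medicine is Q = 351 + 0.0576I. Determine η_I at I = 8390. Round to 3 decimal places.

0.579

At I = 8390: Q = 834.264.
dQ/dI = 0.0576.
η = (dQ/dI)·(I/Q) = 0.0576 × (8390/834.264) = 0.579.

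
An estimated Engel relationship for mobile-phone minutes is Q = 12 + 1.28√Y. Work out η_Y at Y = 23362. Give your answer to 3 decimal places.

0.471

At Y = 23362: Q = 207.643.
dQ/dY = 1.28/(2√Y) = 0.00418721 at this income.
η = (dQ/dY)·(Y/Q) = 0.00418721 × (23362/207.643) = 0.471.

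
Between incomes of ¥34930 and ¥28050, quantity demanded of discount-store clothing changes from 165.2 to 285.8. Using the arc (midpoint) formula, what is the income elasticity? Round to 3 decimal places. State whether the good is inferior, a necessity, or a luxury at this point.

ΔQ = 285.8 − 165.2 = 120.6; midpoint Q̄ = (165.2 + 285.8)/2 = 225.5.
ΔI = 28050 − 34930 = -6880; midpoint Ī = (34930 + 28050)/2 = 31490.
η = (ΔQ/Q̄) ÷ (ΔI/Ī) = (120.6/225.5) ÷ (-6880/31490) = -2.448.
η < 0 ⇒ inferior good.

-2.448 (inferior good)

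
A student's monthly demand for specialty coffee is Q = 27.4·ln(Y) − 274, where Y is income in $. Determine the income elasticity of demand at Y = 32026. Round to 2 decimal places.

At Y = 32026: Q = 10.256.
dQ/dY = 27.4/Y = 0.000855555 at this income.
η = (dQ/dY)·(Y/Q) = 0.000855555 × (32026/10.256) = 2.67.

2.67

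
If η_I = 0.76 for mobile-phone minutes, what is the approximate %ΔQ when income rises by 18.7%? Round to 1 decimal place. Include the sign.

%ΔQ ≈ η × %ΔI = 0.76 × 18.7% = 14.2%.

14.2%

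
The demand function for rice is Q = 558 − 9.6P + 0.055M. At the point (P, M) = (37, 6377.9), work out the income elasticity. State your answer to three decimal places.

0.634

At P = 37, M = 6377.9: Q = 553.584.
Holding P constant, ∂Q/∂M = 0.055.
η_M = (∂Q/∂M)·(M/Q) = 0.055 × (6377.9/553.584) = 0.634.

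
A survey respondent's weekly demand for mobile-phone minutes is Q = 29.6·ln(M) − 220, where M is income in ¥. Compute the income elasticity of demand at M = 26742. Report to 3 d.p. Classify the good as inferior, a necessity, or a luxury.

0.362 (necessity)

At M = 26742: Q = 81.742.
dQ/dM = 29.6/M = 0.00110687 at this income.
η = (dQ/dM)·(M/Q) = 0.00110687 × (26742/81.742) = 0.362.
Since 0 < η < 1, the good is a necessity.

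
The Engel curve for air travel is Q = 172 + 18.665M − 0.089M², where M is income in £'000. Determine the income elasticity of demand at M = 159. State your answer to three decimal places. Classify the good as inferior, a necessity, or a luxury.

At M = 159: Q = 889.7260.
dQ/dM = 18.665 − 0.178M = -9.63700.
η = (dQ/dM)·(M/Q) = -9.63700 × (159/889.7260) = -1.722.
η < 0 ⇒ inferior good.

-1.722 (inferior good)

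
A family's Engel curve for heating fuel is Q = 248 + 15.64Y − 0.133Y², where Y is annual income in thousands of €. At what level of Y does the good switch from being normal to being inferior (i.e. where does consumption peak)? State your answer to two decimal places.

58.80

dQ/dY = 15.64 − 0.266Y.
The good is inferior where dQ/dY < 0. Setting dQ/dY = 0 gives Y = 15.64 / 0.266 = 58.80.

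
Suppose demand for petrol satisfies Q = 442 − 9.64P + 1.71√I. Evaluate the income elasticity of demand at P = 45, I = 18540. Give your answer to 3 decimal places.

At P = 45, I = 18540: Q = 241.036.
Holding P constant, ∂Q/∂I = 1.71/(2√I) = 0.0062793.
η_I = (∂Q/∂I)·(I/Q) = 0.0062793 × (18540/241.036) = 0.483.

0.483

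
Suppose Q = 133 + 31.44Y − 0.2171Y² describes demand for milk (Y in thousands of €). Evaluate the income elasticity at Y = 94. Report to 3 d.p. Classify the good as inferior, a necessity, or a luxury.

-0.753 (inferior good)

At Y = 94: Q = 1170.0644.
dQ/dY = 31.44 − 0.4342Y = -9.37480.
η = (dQ/dY)·(Y/Q) = -9.37480 × (94/1170.0644) = -0.753.
η < 0 ⇒ inferior good.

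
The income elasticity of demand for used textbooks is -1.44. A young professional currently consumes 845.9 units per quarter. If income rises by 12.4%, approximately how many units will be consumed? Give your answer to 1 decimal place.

%ΔQ ≈ η × %ΔI = -1.44 × 12.4% = -17.856%.
New Q ≈ 845.9 × (1 − 0.17856) = 694.9.

694.9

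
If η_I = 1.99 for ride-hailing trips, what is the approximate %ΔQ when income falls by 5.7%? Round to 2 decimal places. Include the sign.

-11.34%

%ΔQ ≈ η × %ΔI = 1.99 × (-5.7%) = -11.34%.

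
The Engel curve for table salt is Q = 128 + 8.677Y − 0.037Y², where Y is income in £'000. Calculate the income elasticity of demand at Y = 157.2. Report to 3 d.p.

-0.804

At Y = 157.2: Q = 577.6863.
dQ/dY = 8.677 − 0.074Y = -2.95580.
η = (dQ/dY)·(Y/Q) = -2.95580 × (157.2/577.6863) = -0.804.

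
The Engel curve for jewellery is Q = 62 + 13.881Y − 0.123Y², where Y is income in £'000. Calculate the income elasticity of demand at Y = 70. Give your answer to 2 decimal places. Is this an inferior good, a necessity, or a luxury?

At Y = 70: Q = 430.9700.
dQ/dY = 13.881 − 0.246Y = -3.33900.
η = (dQ/dY)·(Y/Q) = -3.33900 × (70/430.9700) = -0.54.
η < 0 ⇒ inferior good.

-0.54 (inferior good)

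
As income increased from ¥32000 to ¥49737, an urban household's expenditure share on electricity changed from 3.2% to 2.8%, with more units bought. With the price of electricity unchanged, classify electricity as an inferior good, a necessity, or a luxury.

Quantity rises but the budget share falls as income rises, so 0 < η < 1.

necessity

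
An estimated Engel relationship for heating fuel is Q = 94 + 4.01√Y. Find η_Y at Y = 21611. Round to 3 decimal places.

0.431

At Y = 21611: Q = 683.497.
dQ/dY = 4.01/(2√Y) = 0.0136388 at this income.
η = (dQ/dY)·(Y/Q) = 0.0136388 × (21611/683.497) = 0.431.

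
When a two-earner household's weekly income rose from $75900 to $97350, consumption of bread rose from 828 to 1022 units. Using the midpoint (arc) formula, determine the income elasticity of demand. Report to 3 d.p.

0.847

ΔQ = 1022 − 828 = 194; midpoint Q̄ = (828 + 1022)/2 = 925.
ΔI = 97350 − 75900 = 21450; midpoint Ī = (75900 + 97350)/2 = 86625.
η = (ΔQ/Q̄) ÷ (ΔI/Ī) = (194/925) ÷ (21450/86625) = 0.847.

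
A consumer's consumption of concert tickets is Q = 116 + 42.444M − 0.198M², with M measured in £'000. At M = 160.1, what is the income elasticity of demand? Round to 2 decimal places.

At M = 160.1: Q = 1836.1464.
dQ/dM = 42.444 − 0.396M = -20.95560.
η = (dQ/dM)·(M/Q) = -20.95560 × (160.1/1836.1464) = -1.83.

-1.83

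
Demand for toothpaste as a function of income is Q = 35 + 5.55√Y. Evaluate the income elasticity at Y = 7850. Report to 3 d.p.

0.467

At Y = 7850: Q = 526.731.
dQ/dY = 5.55/(2√Y) = 0.0313205 at this income.
η = (dQ/dY)·(Y/Q) = 0.0313205 × (7850/526.731) = 0.467.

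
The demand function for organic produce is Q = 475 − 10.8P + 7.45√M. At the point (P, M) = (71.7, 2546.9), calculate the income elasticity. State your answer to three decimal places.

At P = 71.7, M = 2546.9: Q = 76.618.
Holding P constant, ∂Q/∂M = 7.45/(2√M) = 0.0738109.
η_M = (∂Q/∂M)·(M/Q) = 0.0738109 × (2546.9/76.618) = 2.454.

2.454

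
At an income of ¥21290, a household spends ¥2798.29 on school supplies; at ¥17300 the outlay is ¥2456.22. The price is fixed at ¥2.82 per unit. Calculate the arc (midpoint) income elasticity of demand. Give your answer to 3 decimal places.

0.630

With a constant price, Q₁ = 2798.29/2.82 = 992.301 and Q₂ = 2456.22/2.82 = 871.000 (equivalently, work directly with expenditure since P cancels).
Midpoint %ΔQ = (2456.22 − 2798.29)/2627.26 = -0.13020; midpoint %ΔI = (17300 − 21290)/19295 = -0.20679.
η = -0.13020 / -0.20679 = 0.630.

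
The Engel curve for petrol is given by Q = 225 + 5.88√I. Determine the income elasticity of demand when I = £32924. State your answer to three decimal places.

At I = 32924: Q = 1291.924.
dQ/dI = 5.88/(2√I) = 0.0162028 at this income.
η = (dQ/dI)·(I/Q) = 0.0162028 × (32924/1291.924) = 0.413.

0.413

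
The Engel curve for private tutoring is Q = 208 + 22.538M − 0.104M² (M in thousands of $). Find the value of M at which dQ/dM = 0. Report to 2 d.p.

dQ/dM = 22.538 − 0.208M.
The good is inferior where dQ/dM < 0. Setting dQ/dM = 0 gives M = 22.538 / 0.208 = 108.36.

108.36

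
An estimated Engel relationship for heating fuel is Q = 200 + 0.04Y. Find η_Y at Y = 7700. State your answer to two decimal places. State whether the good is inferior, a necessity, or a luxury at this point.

0.61 (necessity)

At Y = 7700: Q = 508.000.
dQ/dY = 0.04.
η = (dQ/dY)·(Y/Q) = 0.04 × (7700/508.000) = 0.61.
Since 0 < η < 1, the good is a necessity.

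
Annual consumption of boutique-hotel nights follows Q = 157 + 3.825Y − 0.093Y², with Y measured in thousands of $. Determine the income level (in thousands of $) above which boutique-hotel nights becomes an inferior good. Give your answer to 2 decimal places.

dQ/dY = 3.825 − 0.186Y.
The good is inferior where dQ/dY < 0. Setting dQ/dY = 0 gives Y = 3.825 / 0.186 = 20.56.

20.56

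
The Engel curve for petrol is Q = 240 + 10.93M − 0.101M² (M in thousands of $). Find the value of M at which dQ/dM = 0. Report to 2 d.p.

54.11

dQ/dM = 10.93 − 0.202M.
The good is inferior where dQ/dM < 0. Setting dQ/dM = 0 gives M = 10.93 / 0.202 = 54.11.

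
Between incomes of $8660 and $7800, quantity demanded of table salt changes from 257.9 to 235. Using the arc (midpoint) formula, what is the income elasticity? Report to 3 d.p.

0.889

ΔQ = 235 − 257.9 = -22.9; midpoint Q̄ = (257.9 + 235)/2 = 246.45.
ΔI = 7800 − 8660 = -860; midpoint Ī = (8660 + 7800)/2 = 8230.
η = (ΔQ/Q̄) ÷ (ΔI/Ī) = (-22.9/246.45) ÷ (-860/8230) = 0.889.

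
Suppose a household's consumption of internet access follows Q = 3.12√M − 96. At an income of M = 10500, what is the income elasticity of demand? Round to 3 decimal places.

At M = 10500: Q = 223.705.
dQ/dM = 3.12/(2√M) = 0.015224 at this income.
η = (dQ/dM)·(M/Q) = 0.015224 × (10500/223.705) = 0.715.

0.715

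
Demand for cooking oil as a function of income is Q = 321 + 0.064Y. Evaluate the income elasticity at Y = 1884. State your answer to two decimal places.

0.27

At Y = 1884: Q = 441.576.
dQ/dY = 0.064.
η = (dQ/dY)·(Y/Q) = 0.064 × (1884/441.576) = 0.27.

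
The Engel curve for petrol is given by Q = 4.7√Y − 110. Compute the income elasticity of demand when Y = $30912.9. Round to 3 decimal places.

At Y = 30912.9: Q = 716.357.
dQ/dY = 4.7/(2√Y) = 0.0133659 at this income.
η = (dQ/dY)·(Y/Q) = 0.0133659 × (30912.9/716.357) = 0.577.

0.577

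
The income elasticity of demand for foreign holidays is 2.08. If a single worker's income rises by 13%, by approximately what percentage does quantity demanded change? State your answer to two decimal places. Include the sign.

%ΔQ ≈ η × %ΔI = 2.08 × 13% = 27.04%.

27.04%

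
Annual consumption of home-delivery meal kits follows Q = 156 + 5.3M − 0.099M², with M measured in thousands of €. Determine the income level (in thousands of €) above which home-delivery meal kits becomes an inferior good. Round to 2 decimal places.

dQ/dM = 5.3 − 0.198M.
The good is inferior where dQ/dM < 0. Setting dQ/dM = 0 gives M = 5.3 / 0.198 = 26.77.

26.77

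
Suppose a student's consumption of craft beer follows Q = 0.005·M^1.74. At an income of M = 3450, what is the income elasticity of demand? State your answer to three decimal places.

For Q = A·M^β the income elasticity is constant and equal to β.
Here β = 1.74, so η = 1.740.

1.740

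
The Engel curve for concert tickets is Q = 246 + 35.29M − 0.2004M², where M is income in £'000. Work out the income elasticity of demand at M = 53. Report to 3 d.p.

0.479

At M = 53: Q = 1553.4464.
dQ/dM = 35.29 − 0.4008M = 14.04760.
η = (dQ/dM)·(M/Q) = 14.04760 × (53/1553.4464) = 0.479.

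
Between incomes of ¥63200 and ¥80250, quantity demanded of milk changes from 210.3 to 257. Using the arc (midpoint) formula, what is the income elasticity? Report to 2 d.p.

ΔQ = 257 − 210.3 = 46.7; midpoint Q̄ = (210.3 + 257)/2 = 233.65.
ΔI = 80250 − 63200 = 17050; midpoint Ī = (63200 + 80250)/2 = 71725.
η = (ΔQ/Q̄) ÷ (ΔI/Ī) = (46.7/233.65) ÷ (17050/71725) = 0.84.

0.84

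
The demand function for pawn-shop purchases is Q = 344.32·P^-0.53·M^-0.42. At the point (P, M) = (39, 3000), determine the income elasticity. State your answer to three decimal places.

For a multiplicative demand Q = A·P^α·M^β, the income elasticity is β everywhere.
Here β = -0.42, so η = -0.420.

-0.420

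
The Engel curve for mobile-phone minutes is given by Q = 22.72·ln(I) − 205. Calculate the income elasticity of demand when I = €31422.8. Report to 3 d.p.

At I = 31422.8: Q = 30.272.
dQ/dI = 22.72/I = 0.000723042 at this income.
η = (dQ/dI)·(I/Q) = 0.000723042 × (31422.8/30.272) = 0.751.

0.751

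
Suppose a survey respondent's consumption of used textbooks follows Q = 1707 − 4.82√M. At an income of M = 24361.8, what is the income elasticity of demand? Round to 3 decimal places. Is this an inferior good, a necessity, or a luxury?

-0.394 (inferior good)

At M = 24361.8: Q = 954.682.
dQ/dM = -4.82/(2√M) = -0.0154405 at this income.
η = (dQ/dM)·(M/Q) = -0.0154405 × (24361.8/954.682) = -0.394.
Since η < 0, the good is an inferior good.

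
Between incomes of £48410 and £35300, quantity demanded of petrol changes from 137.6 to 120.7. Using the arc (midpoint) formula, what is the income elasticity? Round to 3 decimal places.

0.418

ΔQ = 120.7 − 137.6 = -16.9; midpoint Q̄ = (137.6 + 120.7)/2 = 129.15.
ΔI = 35300 − 48410 = -13110; midpoint Ī = (48410 + 35300)/2 = 41855.
η = (ΔQ/Q̄) ÷ (ΔI/Ī) = (-16.9/129.15) ÷ (-13110/41855) = 0.418.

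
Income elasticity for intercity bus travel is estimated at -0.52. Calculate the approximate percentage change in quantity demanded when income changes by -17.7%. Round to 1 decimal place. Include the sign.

%ΔQ ≈ η × %ΔI = -0.52 × (-17.7%) = 9.2%.

9.2%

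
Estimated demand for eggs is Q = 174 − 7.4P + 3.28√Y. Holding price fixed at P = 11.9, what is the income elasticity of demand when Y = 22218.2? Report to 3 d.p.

At P = 11.9, Y = 22218.2: Q = 574.849.
Holding P constant, ∂Q/∂Y = 3.28/(2√Y) = 0.0110025.
η_Y = (∂Q/∂Y)·(Y/Q) = 0.0110025 × (22218.2/574.849) = 0.425.

0.425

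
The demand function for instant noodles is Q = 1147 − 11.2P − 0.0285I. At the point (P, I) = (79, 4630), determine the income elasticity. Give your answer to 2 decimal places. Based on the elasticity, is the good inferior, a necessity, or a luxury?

-1.01 (inferior good)

At P = 79, I = 4630: Q = 130.245.
Holding P constant, ∂Q/∂I = −0.0285.
η_I = (∂Q/∂I)·(I/Q) = -0.0285 × (4630/130.245) = -1.01.
Since η < 0, this is an inferior good.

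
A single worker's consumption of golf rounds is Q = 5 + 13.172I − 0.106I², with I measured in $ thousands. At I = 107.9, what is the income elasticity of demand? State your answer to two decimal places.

-5.45

At I = 107.9: Q = 192.1633.
dQ/dI = 13.172 − 0.212I = -9.70280.
η = (dQ/dI)·(I/Q) = -9.70280 × (107.9/192.1633) = -5.45.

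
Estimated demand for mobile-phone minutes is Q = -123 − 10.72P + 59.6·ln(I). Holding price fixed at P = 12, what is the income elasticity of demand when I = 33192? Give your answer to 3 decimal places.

At P = 12, I = 33192: Q = 368.800.
Holding P constant, ∂Q/∂I = 59.6/I = 0.00179561.
η_I = (∂Q/∂I)·(I/Q) = 0.00179561 × (33192/368.800) = 0.162.

0.162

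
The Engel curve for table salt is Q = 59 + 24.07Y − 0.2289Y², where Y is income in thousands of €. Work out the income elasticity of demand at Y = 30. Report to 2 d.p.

At Y = 30: Q = 575.0900.
dQ/dY = 24.07 − 0.4578Y = 10.33600.
η = (dQ/dY)·(Y/Q) = 10.33600 × (30/575.0900) = 0.54.

0.54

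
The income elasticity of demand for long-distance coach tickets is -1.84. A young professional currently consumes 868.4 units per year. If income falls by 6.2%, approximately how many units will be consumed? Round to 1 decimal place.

967.5

%ΔQ ≈ η × %ΔI = -1.84 × (-6.2%) = 11.408%.
New Q ≈ 868.4 × (1 + 0.11408) = 967.5.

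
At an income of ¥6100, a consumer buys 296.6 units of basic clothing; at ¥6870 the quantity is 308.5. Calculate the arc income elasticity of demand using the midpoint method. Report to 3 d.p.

ΔQ = 308.5 − 296.6 = 11.9; midpoint Q̄ = (296.6 + 308.5)/2 = 302.55.
ΔI = 6870 − 6100 = 770; midpoint Ī = (6100 + 6870)/2 = 6485.
η = (ΔQ/Q̄) ÷ (ΔI/Ī) = (11.9/302.55) ÷ (770/6485) = 0.331.

0.331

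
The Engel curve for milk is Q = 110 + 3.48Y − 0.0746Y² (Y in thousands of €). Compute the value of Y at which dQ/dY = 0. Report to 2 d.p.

23.32

dQ/dY = 3.48 − 0.1492Y.
The good is inferior where dQ/dY < 0. Setting dQ/dY = 0 gives Y = 3.48 / 0.1492 = 23.32.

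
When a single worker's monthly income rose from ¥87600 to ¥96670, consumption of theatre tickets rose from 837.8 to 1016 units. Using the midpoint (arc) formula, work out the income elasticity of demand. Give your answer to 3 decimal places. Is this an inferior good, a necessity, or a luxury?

1.953 (luxury)

ΔQ = 1016 − 837.8 = 178.2; midpoint Q̄ = (837.8 + 1016)/2 = 926.9.
ΔI = 96670 − 87600 = 9070; midpoint Ī = (87600 + 96670)/2 = 92135.
η = (ΔQ/Q̄) ÷ (ΔI/Ī) = (178.2/926.9) ÷ (9070/92135) = 1.953.
η > 1 ⇒ luxury.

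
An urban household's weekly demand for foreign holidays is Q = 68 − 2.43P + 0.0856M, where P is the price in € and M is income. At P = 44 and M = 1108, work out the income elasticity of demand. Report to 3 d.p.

At P = 44, M = 1108: Q = 55.925.
Holding P constant, ∂Q/∂M = 0.0856.
η_M = (∂Q/∂M)·(M/Q) = 0.0856 × (1108/55.925) = 1.696.

1.696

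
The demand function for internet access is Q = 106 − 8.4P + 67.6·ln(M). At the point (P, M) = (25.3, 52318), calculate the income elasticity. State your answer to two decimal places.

At P = 25.3, M = 52318: Q = 627.960.
Holding P constant, ∂Q/∂M = 67.6/M = 0.0012921.
η_M = (∂Q/∂M)·(M/Q) = 0.0012921 × (52318/627.960) = 0.11.

0.11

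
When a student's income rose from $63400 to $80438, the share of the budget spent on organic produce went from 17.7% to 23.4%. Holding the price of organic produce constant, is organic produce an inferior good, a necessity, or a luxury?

The budget share rises as income rises, so η > 1.

luxury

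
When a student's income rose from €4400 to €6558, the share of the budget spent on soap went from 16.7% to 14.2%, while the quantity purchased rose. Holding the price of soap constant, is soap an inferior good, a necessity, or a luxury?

Quantity rises but the budget share falls as income rises, so 0 < η < 1.

necessity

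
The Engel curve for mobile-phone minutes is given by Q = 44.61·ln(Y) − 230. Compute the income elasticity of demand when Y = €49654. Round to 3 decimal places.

0.177

At Y = 49654: Q = 252.361.
dQ/dY = 44.61/Y = 0.000898417 at this income.
η = (dQ/dY)·(Y/Q) = 0.000898417 × (49654/252.361) = 0.177.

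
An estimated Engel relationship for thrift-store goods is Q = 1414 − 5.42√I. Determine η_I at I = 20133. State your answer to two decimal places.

-0.60

At I = 20133: Q = 644.952.
dQ/dI = -5.42/(2√I) = -0.0190992 at this income.
η = (dQ/dI)·(I/Q) = -0.0190992 × (20133/644.952) = -0.60.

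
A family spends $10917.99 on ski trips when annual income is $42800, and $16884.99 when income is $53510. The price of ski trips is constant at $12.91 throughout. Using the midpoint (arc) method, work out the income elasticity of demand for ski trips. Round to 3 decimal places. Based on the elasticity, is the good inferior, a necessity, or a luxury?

With a constant price, Q₁ = 10917.99/12.91 = 845.700 and Q₂ = 16884.99/12.91 = 1307.900 (equivalently, work directly with expenditure since P cancels).
Midpoint %ΔQ = (16884.99 − 10917.99)/13901.49 = 0.42923; midpoint %ΔI = (53510 − 42800)/48155 = 0.22241.
η = 0.42923 / 0.22241 = 1.930.
η > 1 ⇒ luxury.

1.930 (luxury)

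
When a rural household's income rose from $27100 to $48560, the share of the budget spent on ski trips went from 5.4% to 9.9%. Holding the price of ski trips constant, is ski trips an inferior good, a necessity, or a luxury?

The budget share rises as income rises, so η > 1.

luxury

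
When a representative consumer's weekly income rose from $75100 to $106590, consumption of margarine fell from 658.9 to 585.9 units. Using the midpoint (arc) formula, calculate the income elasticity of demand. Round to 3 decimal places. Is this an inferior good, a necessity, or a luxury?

ΔQ = 585.9 − 658.9 = -73; midpoint Q̄ = (658.9 + 585.9)/2 = 622.4.
ΔI = 106590 − 75100 = 31490; midpoint Ī = (75100 + 106590)/2 = 90845.
η = (ΔQ/Q̄) ÷ (ΔI/Ī) = (-73/622.4) ÷ (31490/90845) = -0.338.
η < 0 ⇒ inferior good.

-0.338 (inferior good)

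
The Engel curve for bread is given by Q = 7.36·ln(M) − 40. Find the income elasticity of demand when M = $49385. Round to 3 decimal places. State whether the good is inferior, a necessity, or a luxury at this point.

0.186 (necessity)

At M = 49385: Q = 39.542.
dQ/dM = 7.36/M = 0.000149033 at this income.
η = (dQ/dM)·(M/Q) = 0.000149033 × (49385/39.542) = 0.186.
Since 0 < η < 1, the good is a necessity.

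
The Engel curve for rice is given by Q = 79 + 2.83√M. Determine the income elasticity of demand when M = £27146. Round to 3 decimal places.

0.428

At M = 27146: Q = 545.272.
dQ/dM = 2.83/(2√M) = 0.00858823 at this income.
η = (dQ/dM)·(M/Q) = 0.00858823 × (27146/545.272) = 0.428.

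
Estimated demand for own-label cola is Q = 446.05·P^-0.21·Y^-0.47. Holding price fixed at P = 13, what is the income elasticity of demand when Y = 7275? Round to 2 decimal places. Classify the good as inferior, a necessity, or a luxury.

For a multiplicative demand Q = A·P^α·Y^β, the income elasticity is β everywhere.
Here β = -0.47, so η = -0.47.
Since η < 0, this is an inferior good.

-0.47 (inferior good)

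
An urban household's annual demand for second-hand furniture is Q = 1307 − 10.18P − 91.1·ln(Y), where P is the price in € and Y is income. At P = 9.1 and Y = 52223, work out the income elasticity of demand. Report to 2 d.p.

-0.41

At P = 9.1, Y = 52223: Q = 224.717.
Holding P constant, ∂Q/∂Y = -91.1/Y = -0.00174444.
η_Y = (∂Q/∂Y)·(Y/Q) = -0.00174444 × (52223/224.717) = -0.41.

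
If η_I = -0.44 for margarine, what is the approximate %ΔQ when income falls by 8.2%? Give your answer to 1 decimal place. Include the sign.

3.6%

%ΔQ ≈ η × %ΔI = -0.44 × (-8.2%) = 3.6%.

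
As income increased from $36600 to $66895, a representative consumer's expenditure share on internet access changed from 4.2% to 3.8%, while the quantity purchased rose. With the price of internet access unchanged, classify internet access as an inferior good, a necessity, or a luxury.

necessity

Quantity rises but the budget share falls as income rises, so 0 < η < 1.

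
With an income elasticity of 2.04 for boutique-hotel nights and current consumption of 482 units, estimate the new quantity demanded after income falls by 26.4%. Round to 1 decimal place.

222.4

%ΔQ ≈ η × %ΔI = 2.04 × (-26.4%) = -53.856%.
New Q ≈ 482 × (1 − 0.53856) = 222.4.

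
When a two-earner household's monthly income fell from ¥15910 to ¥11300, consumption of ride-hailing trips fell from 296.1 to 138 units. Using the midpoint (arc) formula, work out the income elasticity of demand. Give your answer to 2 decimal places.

ΔQ = 138 − 296.1 = -158.1; midpoint Q̄ = (296.1 + 138)/2 = 217.05.
ΔI = 11300 − 15910 = -4610; midpoint Ī = (15910 + 11300)/2 = 13605.
η = (ΔQ/Q̄) ÷ (ΔI/Ī) = (-158.1/217.05) ÷ (-4610/13605) = 2.15.

2.15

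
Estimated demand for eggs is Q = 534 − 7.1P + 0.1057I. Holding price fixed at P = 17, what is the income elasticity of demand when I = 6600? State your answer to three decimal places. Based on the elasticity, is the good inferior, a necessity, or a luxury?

0.628 (necessity)

At P = 17, I = 6600: Q = 1110.920.
Holding P constant, ∂Q/∂I = 0.1057.
η_I = (∂Q/∂I)·(I/Q) = 0.1057 × (6600/1110.920) = 0.628.
Since 0 < η < 1, this is a necessity.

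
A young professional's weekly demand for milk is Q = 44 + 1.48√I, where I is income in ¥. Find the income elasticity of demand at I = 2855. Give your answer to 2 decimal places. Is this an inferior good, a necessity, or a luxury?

0.32 (necessity)

At I = 2855: Q = 123.080.
dQ/dI = 1.48/(2√I) = 0.0138493 at this income.
η = (dQ/dI)·(I/Q) = 0.0138493 × (2855/123.080) = 0.32.
Since 0 < η < 1, the good is a necessity.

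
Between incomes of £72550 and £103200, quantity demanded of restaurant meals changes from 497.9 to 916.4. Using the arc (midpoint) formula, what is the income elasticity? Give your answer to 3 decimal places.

1.697

ΔQ = 916.4 − 497.9 = 418.5; midpoint Q̄ = (497.9 + 916.4)/2 = 707.15.
ΔI = 103200 − 72550 = 30650; midpoint Ī = (72550 + 103200)/2 = 87875.
η = (ΔQ/Q̄) ÷ (ΔI/Ī) = (418.5/707.15) ÷ (30650/87875) = 1.697.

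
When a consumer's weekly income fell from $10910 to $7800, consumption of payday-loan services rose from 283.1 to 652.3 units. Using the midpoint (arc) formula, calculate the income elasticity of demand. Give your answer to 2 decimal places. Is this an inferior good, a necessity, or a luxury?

-2.37 (inferior good)

ΔQ = 652.3 − 283.1 = 369.2; midpoint Q̄ = (283.1 + 652.3)/2 = 467.7.
ΔI = 7800 − 10910 = -3110; midpoint Ī = (10910 + 7800)/2 = 9355.
η = (ΔQ/Q̄) ÷ (ΔI/Ī) = (369.2/467.7) ÷ (-3110/9355) = -2.37.
η < 0 ⇒ inferior good.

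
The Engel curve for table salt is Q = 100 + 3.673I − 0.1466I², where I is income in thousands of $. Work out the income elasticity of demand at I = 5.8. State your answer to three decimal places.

At I = 5.8: Q = 116.3718.
dQ/dI = 3.673 − 0.2932I = 1.97244.
η = (dQ/dI)·(I/Q) = 1.97244 × (5.8/116.3718) = 0.098.

0.098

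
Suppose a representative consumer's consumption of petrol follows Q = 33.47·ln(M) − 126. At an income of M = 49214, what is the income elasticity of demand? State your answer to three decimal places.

0.142

At M = 49214: Q = 235.608.
dQ/dM = 33.47/M = 0.000680091 at this income.
η = (dQ/dM)·(M/Q) = 0.000680091 × (49214/235.608) = 0.142.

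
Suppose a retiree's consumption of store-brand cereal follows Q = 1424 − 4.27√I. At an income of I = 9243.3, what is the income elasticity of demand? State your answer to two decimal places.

-0.20

At I = 9243.3: Q = 1013.473.
dQ/dI = -4.27/(2√I) = -0.0222067 at this income.
η = (dQ/dI)·(I/Q) = -0.0222067 × (9243.3/1013.473) = -0.20.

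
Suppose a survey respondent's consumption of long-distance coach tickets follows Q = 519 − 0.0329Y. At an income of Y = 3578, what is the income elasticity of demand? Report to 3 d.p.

-0.293

At Y = 3578: Q = 401.284.
dQ/dY = −0.0329.
η = (dQ/dY)·(Y/Q) = -0.0329 × (3578/401.284) = -0.293.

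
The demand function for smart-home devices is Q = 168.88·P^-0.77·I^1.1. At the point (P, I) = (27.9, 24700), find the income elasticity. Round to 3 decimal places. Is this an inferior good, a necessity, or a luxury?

1.100 (luxury)

For a multiplicative demand Q = A·P^α·I^β, the income elasticity is β everywhere.
Here β = 1.1, so η = 1.100.
Since η > 1, this is a luxury.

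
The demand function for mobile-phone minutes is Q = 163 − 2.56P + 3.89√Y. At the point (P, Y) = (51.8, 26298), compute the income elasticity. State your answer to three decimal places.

0.477

At P = 51.8, Y = 26298: Q = 661.220.
Holding P constant, ∂Q/∂Y = 3.89/(2√Y) = 0.0119938.
η_Y = (∂Q/∂Y)·(Y/Q) = 0.0119938 × (26298/661.220) = 0.477.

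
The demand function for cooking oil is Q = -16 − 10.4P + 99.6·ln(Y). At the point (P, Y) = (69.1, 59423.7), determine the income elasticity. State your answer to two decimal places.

At P = 69.1, Y = 59423.7: Q = 360.208.
Holding P constant, ∂Q/∂Y = 99.6/Y = 0.0016761.
η_Y = (∂Q/∂Y)·(Y/Q) = 0.0016761 × (59423.7/360.208) = 0.28.

0.28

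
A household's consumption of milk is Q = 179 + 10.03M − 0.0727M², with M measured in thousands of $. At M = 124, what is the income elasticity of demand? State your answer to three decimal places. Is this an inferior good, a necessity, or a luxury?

-3.254 (inferior good)

At M = 124: Q = 304.8848.
dQ/dM = 10.03 − 0.1454M = -7.99960.
η = (dQ/dM)·(M/Q) = -7.99960 × (124/304.8848) = -3.254.
η < 0 ⇒ inferior good.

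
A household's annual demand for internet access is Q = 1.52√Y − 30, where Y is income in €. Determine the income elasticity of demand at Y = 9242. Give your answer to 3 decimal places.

0.629

At Y = 9242: Q = 116.126.
dQ/dY = 1.52/(2√Y) = 0.00790552 at this income.
η = (dQ/dY)·(Y/Q) = 0.00790552 × (9242/116.126) = 0.629.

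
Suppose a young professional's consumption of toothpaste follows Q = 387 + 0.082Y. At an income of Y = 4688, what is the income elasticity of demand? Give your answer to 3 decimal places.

At Y = 4688: Q = 771.416.
dQ/dY = 0.082.
η = (dQ/dY)·(Y/Q) = 0.082 × (4688/771.416) = 0.498.

0.498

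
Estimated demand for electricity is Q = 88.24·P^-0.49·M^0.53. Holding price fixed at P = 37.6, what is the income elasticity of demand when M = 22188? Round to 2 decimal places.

0.53

For a multiplicative demand Q = A·P^α·M^β, the income elasticity is β everywhere.
Here β = 0.53, so η = 0.53.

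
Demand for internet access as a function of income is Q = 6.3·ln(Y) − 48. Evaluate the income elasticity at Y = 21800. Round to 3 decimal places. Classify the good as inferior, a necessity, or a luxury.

At Y = 21800: Q = 14.935.
dQ/dY = 6.3/Y = 0.000288991 at this income.
η = (dQ/dY)·(Y/Q) = 0.000288991 × (21800/14.935) = 0.422.
Since 0 < η < 1, the good is a necessity.

0.422 (necessity)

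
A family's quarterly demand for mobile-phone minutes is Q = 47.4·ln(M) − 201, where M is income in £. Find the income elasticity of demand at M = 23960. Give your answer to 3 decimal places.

At M = 23960: Q = 276.988.
dQ/dM = 47.4/M = 0.0019783 at this income.
η = (dQ/dM)·(M/Q) = 0.0019783 × (23960/276.988) = 0.171.

0.171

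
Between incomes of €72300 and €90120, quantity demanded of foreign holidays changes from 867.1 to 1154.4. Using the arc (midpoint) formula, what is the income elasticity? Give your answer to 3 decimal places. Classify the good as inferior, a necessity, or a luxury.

1.295 (luxury)

ΔQ = 1154.4 − 867.1 = 287.3; midpoint Q̄ = (867.1 + 1154.4)/2 = 1010.75.
ΔI = 90120 − 72300 = 17820; midpoint Ī = (72300 + 90120)/2 = 81210.
η = (ΔQ/Q̄) ÷ (ΔI/Ī) = (287.3/1010.75) ÷ (17820/81210) = 1.295.
η > 1 ⇒ luxury.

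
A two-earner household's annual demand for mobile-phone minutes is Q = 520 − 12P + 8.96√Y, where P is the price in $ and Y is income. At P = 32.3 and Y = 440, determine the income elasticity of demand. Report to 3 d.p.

At P = 32.3, Y = 440: Q = 320.347.
Holding P constant, ∂Q/∂Y = 8.96/(2√Y) = 0.213576.
η_Y = (∂Q/∂Y)·(Y/Q) = 0.213576 × (440/320.347) = 0.293.

0.293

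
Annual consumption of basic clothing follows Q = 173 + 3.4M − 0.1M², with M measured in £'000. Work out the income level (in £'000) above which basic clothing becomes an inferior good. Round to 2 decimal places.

dQ/dM = 3.4 − 0.2M.
The good is inferior where dQ/dM < 0. Setting dQ/dM = 0 gives M = 3.4 / 0.2 = 17.00.

17.00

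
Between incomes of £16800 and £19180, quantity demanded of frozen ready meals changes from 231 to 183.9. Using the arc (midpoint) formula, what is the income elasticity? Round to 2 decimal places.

-1.72

ΔQ = 183.9 − 231 = -47.1; midpoint Q̄ = (231 + 183.9)/2 = 207.45.
ΔI = 19180 − 16800 = 2380; midpoint Ī = (16800 + 19180)/2 = 17990.
η = (ΔQ/Q̄) ÷ (ΔI/Ī) = (-47.1/207.45) ÷ (2380/17990) = -1.72.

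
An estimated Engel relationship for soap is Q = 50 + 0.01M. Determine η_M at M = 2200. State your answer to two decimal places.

0.31

At M = 2200: Q = 72.000.
dQ/dM = 0.01.
η = (dQ/dM)·(M/Q) = 0.01 × (2200/72.000) = 0.31.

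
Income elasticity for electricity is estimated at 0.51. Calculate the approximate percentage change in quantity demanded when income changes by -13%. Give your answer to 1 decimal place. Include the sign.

%ΔQ ≈ η × %ΔI = 0.51 × (-13%) = -6.6%.

-6.6%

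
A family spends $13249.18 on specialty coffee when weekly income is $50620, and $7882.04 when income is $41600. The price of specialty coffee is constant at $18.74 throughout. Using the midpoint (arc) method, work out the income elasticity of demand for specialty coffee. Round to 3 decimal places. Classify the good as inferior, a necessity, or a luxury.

With a constant price, Q₁ = 13249.18/18.74 = 707.000 and Q₂ = 7882.04/18.74 = 420.600 (equivalently, work directly with expenditure since P cancels).
Midpoint %ΔQ = (7882.04 − 13249.18)/10565.61 = -0.50798; midpoint %ΔI = (41600 − 50620)/46110 = -0.19562.
η = -0.50798 / -0.19562 = 2.597.
η > 1 ⇒ luxury.

2.597 (luxury)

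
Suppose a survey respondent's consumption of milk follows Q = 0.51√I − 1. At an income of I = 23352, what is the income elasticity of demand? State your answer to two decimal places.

At I = 23352: Q = 76.935.
dQ/dI = 0.51/(2√I) = 0.0016687 at this income.
η = (dQ/dI)·(I/Q) = 0.0016687 × (23352/76.935) = 0.51.

0.51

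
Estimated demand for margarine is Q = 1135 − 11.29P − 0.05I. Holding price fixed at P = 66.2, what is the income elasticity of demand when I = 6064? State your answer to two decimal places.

At P = 66.2, I = 6064: Q = 84.402.
Holding P constant, ∂Q/∂I = −0.05.
η_I = (∂Q/∂I)·(I/Q) = -0.05 × (6064/84.402) = -3.59.

-3.59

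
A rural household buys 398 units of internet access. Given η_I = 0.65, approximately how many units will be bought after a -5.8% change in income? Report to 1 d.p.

%ΔQ ≈ η × %ΔI = 0.65 × (-5.8%) = -3.77%.
New Q ≈ 398 × (1 − 0.0377) = 383.0.

383.0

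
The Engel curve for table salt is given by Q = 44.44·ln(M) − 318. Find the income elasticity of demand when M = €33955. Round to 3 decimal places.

At M = 33955: Q = 145.633.
dQ/dM = 44.44/M = 0.00130879 at this income.
η = (dQ/dM)·(M/Q) = 0.00130879 × (33955/145.633) = 0.305.

0.305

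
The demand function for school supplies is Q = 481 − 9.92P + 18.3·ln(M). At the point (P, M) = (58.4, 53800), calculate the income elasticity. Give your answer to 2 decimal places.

At P = 58.4, M = 53800: Q = 101.014.
Holding P constant, ∂Q/∂M = 18.3/M = 0.000340149.
η_M = (∂Q/∂M)·(M/Q) = 0.000340149 × (53800/101.014) = 0.18.

0.18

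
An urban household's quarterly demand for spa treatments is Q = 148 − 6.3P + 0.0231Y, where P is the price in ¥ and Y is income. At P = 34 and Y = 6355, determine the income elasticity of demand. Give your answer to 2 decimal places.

At P = 34, Y = 6355: Q = 80.601.
Holding P constant, ∂Q/∂Y = 0.0231.
η_Y = (∂Q/∂Y)·(Y/Q) = 0.0231 × (6355/80.601) = 1.82.

1.82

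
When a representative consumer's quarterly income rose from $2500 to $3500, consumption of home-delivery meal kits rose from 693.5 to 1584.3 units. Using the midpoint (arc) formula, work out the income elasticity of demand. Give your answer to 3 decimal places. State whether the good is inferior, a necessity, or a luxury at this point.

2.346 (luxury)

ΔQ = 1584.3 − 693.5 = 890.8; midpoint Q̄ = (693.5 + 1584.3)/2 = 1138.9.
ΔI = 3500 − 2500 = 1000; midpoint Ī = (2500 + 3500)/2 = 3000.
η = (ΔQ/Q̄) ÷ (ΔI/Ī) = (890.8/1138.9) ÷ (1000/3000) = 2.346.
η > 1 ⇒ luxury.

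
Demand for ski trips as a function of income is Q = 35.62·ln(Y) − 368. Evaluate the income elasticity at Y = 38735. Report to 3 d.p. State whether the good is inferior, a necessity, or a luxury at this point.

4.288 (luxury)

At Y = 38735: Q = 8.307.
dQ/dY = 35.62/Y = 0.000919582 at this income.
η = (dQ/dY)·(Y/Q) = 0.000919582 × (38735/8.307) = 4.288.
Since η > 1, the good is a luxury.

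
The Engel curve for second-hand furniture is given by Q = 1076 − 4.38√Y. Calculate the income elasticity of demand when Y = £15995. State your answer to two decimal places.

At Y = 15995: Q = 522.056.
dQ/dY = -4.38/(2√Y) = -0.0173162 at this income.
η = (dQ/dY)·(Y/Q) = -0.0173162 × (15995/522.056) = -0.53.

-0.53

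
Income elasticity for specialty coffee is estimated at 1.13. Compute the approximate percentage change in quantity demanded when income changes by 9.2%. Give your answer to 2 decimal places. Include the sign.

%ΔQ ≈ η × %ΔI = 1.13 × 9.2% = 10.40%.

10.40%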